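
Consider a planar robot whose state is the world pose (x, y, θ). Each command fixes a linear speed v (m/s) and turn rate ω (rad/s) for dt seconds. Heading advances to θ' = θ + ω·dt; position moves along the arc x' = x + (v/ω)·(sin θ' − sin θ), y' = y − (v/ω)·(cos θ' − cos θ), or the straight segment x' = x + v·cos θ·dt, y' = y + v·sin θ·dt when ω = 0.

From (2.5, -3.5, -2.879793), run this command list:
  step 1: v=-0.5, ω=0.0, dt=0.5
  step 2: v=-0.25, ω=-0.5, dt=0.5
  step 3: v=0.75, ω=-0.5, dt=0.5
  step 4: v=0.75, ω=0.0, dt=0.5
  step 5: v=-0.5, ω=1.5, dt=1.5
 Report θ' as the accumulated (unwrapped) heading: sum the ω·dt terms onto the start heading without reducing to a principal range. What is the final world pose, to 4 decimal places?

step 1: θ'=-2.8798 (straight) → pose (2.7415, -3.4353, -2.8798)
step 2: θ'=-3.1298 (R=0.5000) → pose (2.8650, -3.4183, -3.1298)
step 3: θ'=-3.3798 (R=-1.5000) → pose (2.4934, -3.3760, -3.3798)
step 4: θ'=-3.3798 (straight) → pose (2.1289, -3.2876, -3.3798)
step 5: θ'=-1.1298 (R=-0.3333) → pose (2.5090, -2.8214, -1.1298)

(2.5090, -2.8214, -1.1298)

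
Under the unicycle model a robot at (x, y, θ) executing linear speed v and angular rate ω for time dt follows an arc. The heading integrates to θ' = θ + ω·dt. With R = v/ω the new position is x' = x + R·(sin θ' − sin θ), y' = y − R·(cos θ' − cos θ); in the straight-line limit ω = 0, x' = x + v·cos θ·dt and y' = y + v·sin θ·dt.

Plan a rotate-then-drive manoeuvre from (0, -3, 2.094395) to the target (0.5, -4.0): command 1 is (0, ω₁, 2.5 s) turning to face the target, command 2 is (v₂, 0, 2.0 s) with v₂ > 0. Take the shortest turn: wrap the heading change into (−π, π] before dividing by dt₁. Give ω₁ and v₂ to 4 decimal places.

heading to target = atan2(-4−-3, 0.5−0) = -1.1071
Δθ = wrap(-1.1071 − 2.0944) = 3.0816; ω₁ = Δθ/dt₁ = 1.2327
distance = √((0.5−0)² + (-4−-3)²) = 1.1180; v₂ = distance/dt₂ = 0.5590

ω₁ = 1.2327, v₂ = 0.5590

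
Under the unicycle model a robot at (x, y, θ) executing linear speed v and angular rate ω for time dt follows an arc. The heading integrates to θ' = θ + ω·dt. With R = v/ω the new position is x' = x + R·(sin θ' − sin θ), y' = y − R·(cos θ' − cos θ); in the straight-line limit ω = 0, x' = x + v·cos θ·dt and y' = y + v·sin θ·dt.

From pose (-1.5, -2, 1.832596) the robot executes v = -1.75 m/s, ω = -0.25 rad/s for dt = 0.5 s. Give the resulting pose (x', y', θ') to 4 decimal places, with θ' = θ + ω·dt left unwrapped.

(-1.3269, -2.8571, 1.7076)

θ' = 1.8326 + -0.25·0.5 = 1.7076
R = v/ω = -1.75/-0.25 = 7.0000
x' = -1.5 + 7.0000·(sin 1.7076 − sin 1.8326) = -1.3269
y' = -2 − 7.0000·(cos 1.7076 − cos 1.8326) = -2.8571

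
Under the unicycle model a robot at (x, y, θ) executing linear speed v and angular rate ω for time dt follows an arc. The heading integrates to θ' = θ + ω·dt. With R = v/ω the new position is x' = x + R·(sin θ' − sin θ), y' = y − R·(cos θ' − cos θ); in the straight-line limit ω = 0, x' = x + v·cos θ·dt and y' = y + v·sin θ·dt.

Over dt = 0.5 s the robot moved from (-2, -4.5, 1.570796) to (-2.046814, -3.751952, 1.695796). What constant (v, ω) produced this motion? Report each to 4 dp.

Δθ = 1.695796 − 1.570796 = 0.125000
ω = Δθ/dt = 0.125000/0.5 = 0.2500
R = −Δy/(cos θ' − cos θ) = 6.0000
v = R·ω = 6.0000·0.2500 = 1.5000

v = 1.5000, ω = 0.2500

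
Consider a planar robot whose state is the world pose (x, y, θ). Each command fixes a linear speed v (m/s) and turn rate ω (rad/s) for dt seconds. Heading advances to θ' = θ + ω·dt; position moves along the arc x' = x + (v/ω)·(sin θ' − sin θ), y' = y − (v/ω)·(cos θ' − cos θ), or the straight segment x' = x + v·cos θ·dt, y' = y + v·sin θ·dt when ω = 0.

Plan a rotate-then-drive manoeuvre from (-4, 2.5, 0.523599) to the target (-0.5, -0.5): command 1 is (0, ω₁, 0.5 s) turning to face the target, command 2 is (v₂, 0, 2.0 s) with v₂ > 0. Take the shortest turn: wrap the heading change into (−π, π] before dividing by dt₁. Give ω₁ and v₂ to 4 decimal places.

ω₁ = -2.4645, v₂ = 2.3049

heading to target = atan2(-0.5−2.5, -0.5−-4) = -0.7086
Δθ = wrap(-0.7086 − 0.5236) = -1.2322; ω₁ = Δθ/dt₁ = -2.4645
distance = √((-0.5−-4)² + (-0.5−2.5)²) = 4.6098; v₂ = distance/dt₂ = 2.3049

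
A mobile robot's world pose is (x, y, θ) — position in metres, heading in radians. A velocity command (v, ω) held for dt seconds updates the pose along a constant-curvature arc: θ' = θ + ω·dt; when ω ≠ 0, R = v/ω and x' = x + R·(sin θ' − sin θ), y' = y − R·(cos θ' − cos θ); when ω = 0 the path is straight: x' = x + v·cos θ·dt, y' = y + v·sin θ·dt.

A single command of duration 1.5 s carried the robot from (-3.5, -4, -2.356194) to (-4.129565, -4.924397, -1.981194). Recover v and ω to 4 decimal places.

v = 0.7500, ω = 0.2500

Δθ = -1.981194 − -2.356194 = 0.375000
ω = Δθ/dt = 0.375000/1.5 = 0.2500
R = −Δy/(cos θ' − cos θ) = 3.0000
v = R·ω = 3.0000·0.2500 = 0.7500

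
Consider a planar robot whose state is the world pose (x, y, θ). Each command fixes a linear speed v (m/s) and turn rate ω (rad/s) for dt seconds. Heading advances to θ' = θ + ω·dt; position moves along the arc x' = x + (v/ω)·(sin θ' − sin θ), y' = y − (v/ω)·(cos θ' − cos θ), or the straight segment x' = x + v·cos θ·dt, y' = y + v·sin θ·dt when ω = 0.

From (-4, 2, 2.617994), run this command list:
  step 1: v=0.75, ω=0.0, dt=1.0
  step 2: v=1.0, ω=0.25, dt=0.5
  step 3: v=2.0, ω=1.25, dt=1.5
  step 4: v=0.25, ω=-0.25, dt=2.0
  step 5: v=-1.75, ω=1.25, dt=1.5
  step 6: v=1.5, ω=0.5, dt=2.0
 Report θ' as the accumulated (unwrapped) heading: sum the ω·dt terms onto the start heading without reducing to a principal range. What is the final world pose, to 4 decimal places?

step 1: θ'=2.6180 (straight) → pose (-4.6495, 2.3750, 2.6180)
step 2: θ'=2.7430 (R=4.0000) → pose (-5.0970, 2.5973, 2.7430)
step 3: θ'=4.6180 (R=1.6000) → pose (-7.3109, 1.2736, 4.6180)
step 4: θ'=4.1180 (R=-1.0000) → pose (-7.4780, 0.8078, 4.1180)
step 5: θ'=5.9930 (R=-1.4000) → pose (-8.2372, 2.9333, 5.9930)
step 6: θ'=6.9930 (R=3.0000) → pose (-5.4238, 3.5324, 6.9930)

(-5.4238, 3.5324, 6.9930)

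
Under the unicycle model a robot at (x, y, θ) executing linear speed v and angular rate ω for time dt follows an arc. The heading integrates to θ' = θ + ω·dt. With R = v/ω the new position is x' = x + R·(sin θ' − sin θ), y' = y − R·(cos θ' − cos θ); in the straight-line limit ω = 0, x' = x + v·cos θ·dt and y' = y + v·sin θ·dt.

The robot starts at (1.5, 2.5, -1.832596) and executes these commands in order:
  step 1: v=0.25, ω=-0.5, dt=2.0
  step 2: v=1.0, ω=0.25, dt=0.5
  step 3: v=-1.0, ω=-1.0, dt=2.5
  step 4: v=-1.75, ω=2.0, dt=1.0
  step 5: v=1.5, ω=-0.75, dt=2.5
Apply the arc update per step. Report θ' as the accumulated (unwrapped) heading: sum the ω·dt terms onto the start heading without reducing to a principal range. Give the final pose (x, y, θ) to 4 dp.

(0.9835, 2.0196, -5.0826)

step 1: θ'=-2.8326 (R=-0.5000) → pose (1.1691, 2.1531, -2.8326)
step 2: θ'=-2.7076 (R=4.0000) → pose (0.7035, 1.9717, -2.7076)
step 3: θ'=-5.2076 (R=1.0000) → pose (2.0039, 0.5892, -5.2076)
step 4: θ'=-3.2076 (R=-0.8750) → pose (2.7160, -0.6997, -3.2076)
step 5: θ'=-5.0826 (R=-2.0000) → pose (0.9835, 2.0196, -5.0826)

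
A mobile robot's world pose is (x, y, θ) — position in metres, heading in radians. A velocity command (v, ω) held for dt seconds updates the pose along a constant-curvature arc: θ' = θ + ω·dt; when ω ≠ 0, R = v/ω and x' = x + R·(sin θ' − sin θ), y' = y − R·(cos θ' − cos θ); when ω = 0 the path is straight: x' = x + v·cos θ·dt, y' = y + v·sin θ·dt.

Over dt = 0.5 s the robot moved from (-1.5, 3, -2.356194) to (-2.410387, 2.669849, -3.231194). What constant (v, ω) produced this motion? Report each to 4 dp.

Δθ = -3.231194 − -2.356194 = -0.875000
ω = Δθ/dt = -0.875000/0.5 = -1.7500
R = Δx/(sin θ' − sin θ) = -1.1429
v = R·ω = -1.1429·-1.7500 = 2.0000

v = 2.0000, ω = -1.7500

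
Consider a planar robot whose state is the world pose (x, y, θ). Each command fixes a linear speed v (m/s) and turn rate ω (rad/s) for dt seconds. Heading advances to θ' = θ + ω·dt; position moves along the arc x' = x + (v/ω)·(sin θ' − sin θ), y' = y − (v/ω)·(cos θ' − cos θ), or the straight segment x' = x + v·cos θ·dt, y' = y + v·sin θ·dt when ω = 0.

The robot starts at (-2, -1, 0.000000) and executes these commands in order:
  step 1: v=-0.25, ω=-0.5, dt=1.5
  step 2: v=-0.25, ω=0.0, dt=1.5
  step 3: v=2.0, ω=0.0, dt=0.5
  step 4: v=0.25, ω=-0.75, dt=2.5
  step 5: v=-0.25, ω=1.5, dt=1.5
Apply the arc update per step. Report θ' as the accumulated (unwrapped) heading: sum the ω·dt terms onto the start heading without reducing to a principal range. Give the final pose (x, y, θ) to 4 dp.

(-1.9674, -1.5256, -0.3750)

step 1: θ'=-0.7500 (R=0.5000) → pose (-2.3408, -0.8658, -0.7500)
step 2: θ'=-0.7500 (straight) → pose (-2.6152, -0.6102, -0.7500)
step 3: θ'=-0.7500 (straight) → pose (-1.8835, -1.2919, -0.7500)
step 4: θ'=-2.6250 (R=-0.3333) → pose (-1.9461, -1.8256, -2.6250)
step 5: θ'=-0.3750 (R=-0.1667) → pose (-1.9674, -1.5256, -0.3750)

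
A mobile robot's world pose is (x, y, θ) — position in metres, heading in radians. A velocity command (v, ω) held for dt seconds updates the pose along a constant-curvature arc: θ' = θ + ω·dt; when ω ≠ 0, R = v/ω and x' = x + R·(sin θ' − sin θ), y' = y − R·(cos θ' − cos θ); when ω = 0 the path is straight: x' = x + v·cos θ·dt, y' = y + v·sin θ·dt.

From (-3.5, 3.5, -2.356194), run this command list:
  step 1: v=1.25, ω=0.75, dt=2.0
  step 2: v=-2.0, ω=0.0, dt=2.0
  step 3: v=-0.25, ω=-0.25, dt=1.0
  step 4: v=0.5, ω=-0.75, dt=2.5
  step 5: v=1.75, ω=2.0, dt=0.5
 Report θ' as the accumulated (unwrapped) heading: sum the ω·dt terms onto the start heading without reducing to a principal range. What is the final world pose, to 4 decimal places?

step 1: θ'=-0.8562 (R=1.6667) → pose (-3.5804, 1.2293, -0.8562)
step 2: θ'=-0.8562 (straight) → pose (-6.2017, 4.2507, -0.8562)
step 3: θ'=-1.1062 (R=1.0000) → pose (-6.3403, 4.4580, -1.1062)
step 4: θ'=-2.9812 (R=-0.6667) → pose (-6.8299, 3.5011, -2.9812)
step 5: θ'=-1.9812 (R=0.8750) → pose (-7.4924, 2.9865, -1.9812)

(-7.4924, 2.9865, -1.9812)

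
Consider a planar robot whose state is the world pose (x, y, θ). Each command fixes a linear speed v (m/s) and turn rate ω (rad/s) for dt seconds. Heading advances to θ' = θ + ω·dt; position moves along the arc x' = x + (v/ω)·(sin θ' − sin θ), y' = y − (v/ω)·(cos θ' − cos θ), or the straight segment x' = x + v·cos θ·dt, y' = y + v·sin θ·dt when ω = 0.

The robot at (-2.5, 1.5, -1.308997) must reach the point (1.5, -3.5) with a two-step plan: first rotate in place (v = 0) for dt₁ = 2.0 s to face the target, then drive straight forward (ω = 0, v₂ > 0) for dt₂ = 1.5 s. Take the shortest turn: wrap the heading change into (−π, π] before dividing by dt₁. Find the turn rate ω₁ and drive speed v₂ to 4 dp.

ω₁ = 0.2065, v₂ = 4.2687

heading to target = atan2(-3.5−1.5, 1.5−-2.5) = -0.8961
Δθ = wrap(-0.8961 − -1.3090) = 0.4129; ω₁ = Δθ/dt₁ = 0.2065
distance = √((1.5−-2.5)² + (-3.5−1.5)²) = 6.4031; v₂ = distance/dt₂ = 4.2687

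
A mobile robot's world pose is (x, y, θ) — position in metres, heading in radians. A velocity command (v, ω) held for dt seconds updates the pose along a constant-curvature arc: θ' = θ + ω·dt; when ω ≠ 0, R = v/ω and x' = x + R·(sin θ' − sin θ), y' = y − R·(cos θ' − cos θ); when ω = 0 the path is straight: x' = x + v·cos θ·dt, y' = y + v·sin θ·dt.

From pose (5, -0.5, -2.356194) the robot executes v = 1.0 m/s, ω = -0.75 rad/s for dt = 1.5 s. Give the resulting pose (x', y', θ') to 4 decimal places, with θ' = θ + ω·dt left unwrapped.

θ' = -2.3562 + -0.75·1.5 = -3.4812
R = v/ω = 1.0/-0.75 = -1.3333
x' = 5 + -1.3333·(sin -3.4812 − sin -2.3562) = 3.6130
y' = -0.5 − -1.3333·(cos -3.4812 − cos -2.3562) = -0.8144

(3.6130, -0.8144, -3.4812)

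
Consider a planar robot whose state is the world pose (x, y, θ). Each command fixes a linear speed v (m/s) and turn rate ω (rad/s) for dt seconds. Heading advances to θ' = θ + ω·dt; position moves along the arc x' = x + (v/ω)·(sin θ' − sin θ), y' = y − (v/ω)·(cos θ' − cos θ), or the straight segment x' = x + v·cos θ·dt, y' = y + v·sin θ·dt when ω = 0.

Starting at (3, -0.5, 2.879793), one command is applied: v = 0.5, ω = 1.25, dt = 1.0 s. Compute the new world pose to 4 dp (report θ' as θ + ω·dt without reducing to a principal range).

(2.5625, -0.6663, 4.1298)

θ' = 2.8798 + 1.25·1.0 = 4.1298
R = v/ω = 0.5/1.25 = 0.4000
x' = 3 + 0.4000·(sin 4.1298 − sin 2.8798) = 2.5625
y' = -0.5 − 0.4000·(cos 4.1298 − cos 2.8798) = -0.6663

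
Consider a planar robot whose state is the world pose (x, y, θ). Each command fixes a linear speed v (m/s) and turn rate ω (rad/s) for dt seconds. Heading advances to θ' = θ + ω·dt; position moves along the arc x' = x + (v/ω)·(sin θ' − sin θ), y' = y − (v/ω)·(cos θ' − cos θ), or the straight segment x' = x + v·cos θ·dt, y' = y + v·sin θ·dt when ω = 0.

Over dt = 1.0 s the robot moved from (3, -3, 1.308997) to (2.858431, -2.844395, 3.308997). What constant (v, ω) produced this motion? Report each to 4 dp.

v = 0.2500, ω = 2.0000

Δθ = 3.308997 − 1.308997 = 2.000000
ω = Δθ/dt = 2.000000/1.0 = 2.0000
R = −Δy/(cos θ' − cos θ) = 0.1250
v = R·ω = 0.1250·2.0000 = 0.2500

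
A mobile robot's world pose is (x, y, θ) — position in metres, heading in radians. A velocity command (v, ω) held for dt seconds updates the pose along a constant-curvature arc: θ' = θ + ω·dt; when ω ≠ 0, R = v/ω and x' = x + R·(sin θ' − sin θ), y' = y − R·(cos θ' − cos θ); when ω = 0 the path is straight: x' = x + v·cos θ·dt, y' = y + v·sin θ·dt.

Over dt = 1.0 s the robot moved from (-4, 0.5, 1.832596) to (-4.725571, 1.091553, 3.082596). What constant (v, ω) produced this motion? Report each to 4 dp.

Δθ = 3.082596 − 1.832596 = 1.250000
ω = Δθ/dt = 1.250000/1.0 = 1.2500
R = Δx/(sin θ' − sin θ) = 0.8000
v = R·ω = 0.8000·1.2500 = 1.0000

v = 1.0000, ω = 1.2500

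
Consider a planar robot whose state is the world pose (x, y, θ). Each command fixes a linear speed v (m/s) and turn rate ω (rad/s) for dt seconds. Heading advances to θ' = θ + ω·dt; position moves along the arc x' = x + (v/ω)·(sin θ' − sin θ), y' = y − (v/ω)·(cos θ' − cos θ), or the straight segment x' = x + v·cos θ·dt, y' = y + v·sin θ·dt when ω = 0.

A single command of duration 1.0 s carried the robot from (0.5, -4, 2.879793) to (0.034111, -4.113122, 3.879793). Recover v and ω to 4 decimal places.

v = 0.5000, ω = 1.0000

Δθ = 3.879793 − 2.879793 = 1.000000
ω = Δθ/dt = 1.000000/1.0 = 1.0000
R = Δx/(sin θ' − sin θ) = 0.5000
v = R·ω = 0.5000·1.0000 = 0.5000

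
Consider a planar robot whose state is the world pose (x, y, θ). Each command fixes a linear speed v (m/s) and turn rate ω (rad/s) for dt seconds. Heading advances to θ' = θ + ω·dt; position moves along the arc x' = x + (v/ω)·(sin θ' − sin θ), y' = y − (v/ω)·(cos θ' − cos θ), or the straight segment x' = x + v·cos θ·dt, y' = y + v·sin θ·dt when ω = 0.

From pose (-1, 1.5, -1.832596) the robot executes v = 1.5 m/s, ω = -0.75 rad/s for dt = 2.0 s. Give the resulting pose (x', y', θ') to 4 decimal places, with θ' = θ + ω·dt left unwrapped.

(-3.3115, 0.0540, -3.3326)

θ' = -1.8326 + -0.75·2.0 = -3.3326
R = v/ω = 1.5/-0.75 = -2.0000
x' = -1 + -2.0000·(sin -3.3326 − sin -1.8326) = -3.3115
y' = 1.5 − -2.0000·(cos -3.3326 − cos -1.8326) = 0.0540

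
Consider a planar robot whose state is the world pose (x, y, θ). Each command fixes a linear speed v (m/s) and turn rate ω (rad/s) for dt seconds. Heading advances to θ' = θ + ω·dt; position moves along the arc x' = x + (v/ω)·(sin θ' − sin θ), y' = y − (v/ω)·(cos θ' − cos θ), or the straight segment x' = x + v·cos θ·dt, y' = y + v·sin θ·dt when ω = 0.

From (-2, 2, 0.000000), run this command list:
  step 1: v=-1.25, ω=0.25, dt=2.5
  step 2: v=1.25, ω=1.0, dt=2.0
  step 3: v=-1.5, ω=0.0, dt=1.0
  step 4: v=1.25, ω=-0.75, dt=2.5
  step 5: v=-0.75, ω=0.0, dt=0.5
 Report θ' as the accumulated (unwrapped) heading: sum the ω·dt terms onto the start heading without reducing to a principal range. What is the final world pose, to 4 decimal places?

(-4.3224, 4.8276, 0.7500)

step 1: θ'=0.6250 (R=-5.0000) → pose (-4.9255, 1.0548, 0.6250)
step 2: θ'=2.6250 (R=1.2500) → pose (-5.0395, 3.1554, 2.6250)
step 3: θ'=2.6250 (straight) → pose (-3.7352, 2.4145, 2.6250)
step 4: θ'=0.7500 (R=-1.6667) → pose (-4.0481, 5.0832, 0.7500)
step 5: θ'=0.7500 (straight) → pose (-4.3224, 4.8276, 0.7500)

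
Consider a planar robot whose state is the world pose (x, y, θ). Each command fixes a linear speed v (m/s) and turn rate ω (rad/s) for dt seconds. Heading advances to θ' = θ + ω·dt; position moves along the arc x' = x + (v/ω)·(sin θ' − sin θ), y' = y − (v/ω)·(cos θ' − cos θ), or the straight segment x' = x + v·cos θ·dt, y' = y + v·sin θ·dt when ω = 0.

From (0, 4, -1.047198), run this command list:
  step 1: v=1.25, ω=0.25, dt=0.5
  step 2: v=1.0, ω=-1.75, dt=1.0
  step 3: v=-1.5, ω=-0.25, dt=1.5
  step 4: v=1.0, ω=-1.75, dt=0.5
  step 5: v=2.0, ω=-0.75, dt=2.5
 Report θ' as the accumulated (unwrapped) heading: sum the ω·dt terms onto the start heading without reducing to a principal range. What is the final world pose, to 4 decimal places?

(2.4721, 7.6625, -5.7972)

step 1: θ'=-0.9222 (R=5.0000) → pose (0.3455, 3.4796, -0.9222)
step 2: θ'=-2.6722 (R=-0.5714) → pose (0.1486, 2.6248, -2.6722)
step 3: θ'=-3.0472 (R=6.0000) → pose (2.2971, 3.2471, -3.0472)
step 4: θ'=-3.9222 (R=-0.5714) → pose (1.8411, 3.4100, -3.9222)
step 5: θ'=-5.7972 (R=-2.6667) → pose (2.4721, 7.6625, -5.7972)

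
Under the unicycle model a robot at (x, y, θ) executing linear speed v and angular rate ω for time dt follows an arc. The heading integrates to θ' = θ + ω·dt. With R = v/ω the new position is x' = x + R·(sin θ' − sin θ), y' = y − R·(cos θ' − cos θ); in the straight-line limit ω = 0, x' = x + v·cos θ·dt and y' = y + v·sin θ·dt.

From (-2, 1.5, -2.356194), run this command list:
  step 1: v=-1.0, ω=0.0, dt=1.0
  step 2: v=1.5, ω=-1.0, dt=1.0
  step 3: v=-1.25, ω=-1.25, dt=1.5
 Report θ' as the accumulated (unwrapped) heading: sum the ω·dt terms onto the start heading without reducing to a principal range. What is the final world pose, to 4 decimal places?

(-2.0175, 0.3293, -5.2312)

step 1: θ'=-2.3562 (straight) → pose (-1.2929, 2.2071, -2.3562)
step 2: θ'=-3.3562 (R=-1.5000) → pose (-2.6730, 1.8022, -3.3562)
step 3: θ'=-5.2312 (R=1.0000) → pose (-2.0175, 0.3293, -5.2312)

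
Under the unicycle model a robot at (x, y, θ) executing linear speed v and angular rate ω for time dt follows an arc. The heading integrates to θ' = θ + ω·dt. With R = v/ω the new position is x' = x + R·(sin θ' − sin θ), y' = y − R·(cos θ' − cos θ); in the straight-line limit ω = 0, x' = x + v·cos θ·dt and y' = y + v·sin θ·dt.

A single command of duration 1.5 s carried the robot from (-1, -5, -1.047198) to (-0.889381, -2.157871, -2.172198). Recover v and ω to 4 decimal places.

Δθ = -2.172198 − -1.047198 = -1.125000
ω = Δθ/dt = -1.125000/1.5 = -0.7500
R = −Δy/(cos θ' − cos θ) = 2.6667
v = R·ω = 2.6667·-0.7500 = -2.0000

v = -2.0000, ω = -0.7500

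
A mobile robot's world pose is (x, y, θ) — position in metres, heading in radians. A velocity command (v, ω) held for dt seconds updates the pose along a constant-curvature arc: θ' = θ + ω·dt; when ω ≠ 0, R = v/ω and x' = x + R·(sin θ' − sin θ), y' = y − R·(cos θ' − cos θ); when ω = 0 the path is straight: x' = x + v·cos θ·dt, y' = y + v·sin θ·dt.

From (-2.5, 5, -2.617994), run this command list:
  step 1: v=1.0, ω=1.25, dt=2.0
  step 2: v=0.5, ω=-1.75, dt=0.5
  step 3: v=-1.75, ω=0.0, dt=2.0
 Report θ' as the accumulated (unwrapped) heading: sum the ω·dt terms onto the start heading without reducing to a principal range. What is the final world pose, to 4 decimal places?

step 1: θ'=-0.1180 (R=0.8000) → pose (-2.1942, 3.5127, -0.1180)
step 2: θ'=-0.9930 (R=-0.2857) → pose (-1.9885, 3.3851, -0.9930)
step 3: θ'=-0.9930 (straight) → pose (-3.9001, 6.3169, -0.9930)

(-3.9001, 6.3169, -0.9930)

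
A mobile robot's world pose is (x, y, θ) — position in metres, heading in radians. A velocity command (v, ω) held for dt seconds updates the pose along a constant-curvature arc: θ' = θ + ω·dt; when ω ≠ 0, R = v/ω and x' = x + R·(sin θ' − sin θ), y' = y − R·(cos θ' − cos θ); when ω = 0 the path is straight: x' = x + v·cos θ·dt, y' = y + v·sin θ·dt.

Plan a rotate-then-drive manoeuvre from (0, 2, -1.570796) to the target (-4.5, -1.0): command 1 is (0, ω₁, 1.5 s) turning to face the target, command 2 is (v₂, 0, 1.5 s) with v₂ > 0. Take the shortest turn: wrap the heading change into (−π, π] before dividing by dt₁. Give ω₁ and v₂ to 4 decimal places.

heading to target = atan2(-1−2, -4.5−0) = -2.5536
Δθ = wrap(-2.5536 − -1.5708) = -0.9828; ω₁ = Δθ/dt₁ = -0.6552
distance = √((-4.5−0)² + (-1−2)²) = 5.4083; v₂ = distance/dt₂ = 3.6056

ω₁ = -0.6552, v₂ = 3.6056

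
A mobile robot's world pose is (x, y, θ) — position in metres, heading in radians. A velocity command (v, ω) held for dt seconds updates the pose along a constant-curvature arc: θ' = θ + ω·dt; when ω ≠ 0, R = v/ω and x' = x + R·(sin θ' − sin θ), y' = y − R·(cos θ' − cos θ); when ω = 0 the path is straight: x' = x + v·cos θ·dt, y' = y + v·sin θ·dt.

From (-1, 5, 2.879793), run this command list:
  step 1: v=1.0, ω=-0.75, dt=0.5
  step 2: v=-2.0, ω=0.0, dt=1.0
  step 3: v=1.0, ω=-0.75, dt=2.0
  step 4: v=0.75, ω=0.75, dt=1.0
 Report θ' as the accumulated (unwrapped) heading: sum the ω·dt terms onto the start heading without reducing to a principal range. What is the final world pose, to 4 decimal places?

step 1: θ'=2.5048 (R=-1.3333) → pose (-1.4477, 5.2159, 2.5048)
step 2: θ'=2.5048 (straight) → pose (0.1603, 4.0266, 2.5048)
step 3: θ'=1.0048 (R=-1.3333) → pose (-0.1723, 5.8137, 1.0048)
step 4: θ'=1.7548 (R=1.0000) → pose (-0.0332, 6.5329, 1.7548)

(-0.0332, 6.5329, 1.7548)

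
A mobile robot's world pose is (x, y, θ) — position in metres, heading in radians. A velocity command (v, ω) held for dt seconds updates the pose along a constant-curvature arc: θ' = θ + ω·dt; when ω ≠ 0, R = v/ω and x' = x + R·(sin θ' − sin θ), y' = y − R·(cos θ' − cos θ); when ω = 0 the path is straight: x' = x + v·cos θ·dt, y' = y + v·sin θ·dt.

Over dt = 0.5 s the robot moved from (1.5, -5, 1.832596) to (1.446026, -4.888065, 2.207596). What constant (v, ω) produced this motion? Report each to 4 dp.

v = 0.2500, ω = 0.7500

Δθ = 2.207596 − 1.832596 = 0.375000
ω = Δθ/dt = 0.375000/0.5 = 0.7500
R = −Δy/(cos θ' − cos θ) = 0.3333
v = R·ω = 0.3333·0.7500 = 0.2500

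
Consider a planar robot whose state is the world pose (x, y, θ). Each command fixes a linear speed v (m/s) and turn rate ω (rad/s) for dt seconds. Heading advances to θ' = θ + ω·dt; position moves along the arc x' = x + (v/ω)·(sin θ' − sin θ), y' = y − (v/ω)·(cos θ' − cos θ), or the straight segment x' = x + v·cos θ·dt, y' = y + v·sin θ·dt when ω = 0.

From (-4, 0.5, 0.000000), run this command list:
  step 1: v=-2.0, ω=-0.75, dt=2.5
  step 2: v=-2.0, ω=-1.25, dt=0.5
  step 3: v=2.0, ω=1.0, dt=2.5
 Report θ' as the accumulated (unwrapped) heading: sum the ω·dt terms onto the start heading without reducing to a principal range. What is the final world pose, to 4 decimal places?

step 1: θ'=-1.8750 (R=2.6667) → pose (-6.5442, 3.9654, -1.8750)
step 2: θ'=-2.5000 (R=1.6000) → pose (-5.9752, 4.7680, -2.5000)
step 3: θ'=0.0000 (R=2.0000) → pose (-4.7783, 1.1657, 0.0000)

(-4.7783, 1.1657, 0.0000)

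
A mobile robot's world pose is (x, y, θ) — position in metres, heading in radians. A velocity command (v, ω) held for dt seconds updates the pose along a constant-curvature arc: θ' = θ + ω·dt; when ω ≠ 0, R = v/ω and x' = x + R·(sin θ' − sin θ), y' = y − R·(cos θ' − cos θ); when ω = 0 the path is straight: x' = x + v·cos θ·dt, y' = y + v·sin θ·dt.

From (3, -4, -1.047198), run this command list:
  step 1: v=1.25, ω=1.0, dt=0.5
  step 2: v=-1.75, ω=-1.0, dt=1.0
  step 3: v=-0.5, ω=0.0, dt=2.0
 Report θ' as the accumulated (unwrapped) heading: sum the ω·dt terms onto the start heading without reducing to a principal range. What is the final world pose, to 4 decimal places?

step 1: θ'=-0.5472 (R=1.2500) → pose (3.4322, -4.4425, -0.5472)
step 2: θ'=-1.5472 (R=1.7500) → pose (2.5932, -2.9893, -1.5472)
step 3: θ'=-1.5472 (straight) → pose (2.5696, -1.9896, -1.5472)

(2.5696, -1.9896, -1.5472)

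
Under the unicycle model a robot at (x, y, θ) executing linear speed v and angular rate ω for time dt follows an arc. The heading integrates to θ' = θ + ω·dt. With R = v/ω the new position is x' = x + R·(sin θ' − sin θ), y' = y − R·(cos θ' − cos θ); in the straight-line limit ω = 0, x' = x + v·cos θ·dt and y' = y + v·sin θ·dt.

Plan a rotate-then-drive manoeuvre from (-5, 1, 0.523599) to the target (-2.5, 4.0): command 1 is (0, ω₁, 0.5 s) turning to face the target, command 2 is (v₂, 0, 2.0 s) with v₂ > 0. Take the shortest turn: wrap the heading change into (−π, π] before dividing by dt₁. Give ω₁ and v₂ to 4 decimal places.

ω₁ = 0.7049, v₂ = 1.9526

heading to target = atan2(4−1, -2.5−-5) = 0.8761
Δθ = wrap(0.8761 − 0.5236) = 0.3525; ω₁ = Δθ/dt₁ = 0.7049
distance = √((-2.5−-5)² + (4−1)²) = 3.9051; v₂ = distance/dt₂ = 1.9526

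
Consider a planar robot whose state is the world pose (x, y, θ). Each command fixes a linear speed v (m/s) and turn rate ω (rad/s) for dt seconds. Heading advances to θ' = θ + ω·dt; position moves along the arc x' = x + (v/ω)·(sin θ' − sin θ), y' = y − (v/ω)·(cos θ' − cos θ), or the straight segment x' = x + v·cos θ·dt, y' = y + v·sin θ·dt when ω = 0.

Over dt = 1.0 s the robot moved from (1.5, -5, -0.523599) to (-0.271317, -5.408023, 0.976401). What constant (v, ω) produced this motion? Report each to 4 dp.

Δθ = 0.976401 − -0.523599 = 1.500000
ω = Δθ/dt = 1.500000/1.0 = 1.5000
R = Δx/(sin θ' − sin θ) = -1.3333
v = R·ω = -1.3333·1.5000 = -2.0000

v = -2.0000, ω = 1.5000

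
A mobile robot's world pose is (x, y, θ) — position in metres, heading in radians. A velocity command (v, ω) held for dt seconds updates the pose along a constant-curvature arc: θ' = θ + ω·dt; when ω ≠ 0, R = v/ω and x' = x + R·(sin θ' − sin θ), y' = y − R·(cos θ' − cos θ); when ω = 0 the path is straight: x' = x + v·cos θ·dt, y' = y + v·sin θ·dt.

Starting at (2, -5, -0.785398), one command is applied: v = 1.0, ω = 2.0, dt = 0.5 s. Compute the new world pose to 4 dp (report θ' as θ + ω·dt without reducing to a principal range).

θ' = -0.7854 + 2.0·0.5 = 0.2146
R = v/ω = 1.0/2.0 = 0.5000
x' = 2 + 0.5000·(sin 0.2146 − sin -0.7854) = 2.4600
y' = -5 − 0.5000·(cos 0.2146 − cos -0.7854) = -5.1350

(2.4600, -5.1350, 0.2146)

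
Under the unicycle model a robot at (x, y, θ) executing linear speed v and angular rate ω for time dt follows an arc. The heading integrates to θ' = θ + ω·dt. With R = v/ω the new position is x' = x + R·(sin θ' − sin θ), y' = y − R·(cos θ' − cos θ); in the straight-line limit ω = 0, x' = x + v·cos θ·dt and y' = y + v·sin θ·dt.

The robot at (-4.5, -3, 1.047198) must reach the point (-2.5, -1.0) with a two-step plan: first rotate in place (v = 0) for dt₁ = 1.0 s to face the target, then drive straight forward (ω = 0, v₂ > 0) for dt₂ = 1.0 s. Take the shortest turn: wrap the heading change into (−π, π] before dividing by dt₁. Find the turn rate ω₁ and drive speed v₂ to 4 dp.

ω₁ = -0.2618, v₂ = 2.8284

heading to target = atan2(-1−-3, -2.5−-4.5) = 0.7854
Δθ = wrap(0.7854 − 1.0472) = -0.2618; ω₁ = Δθ/dt₁ = -0.2618
distance = √((-2.5−-4.5)² + (-1−-3)²) = 2.8284; v₂ = distance/dt₂ = 2.8284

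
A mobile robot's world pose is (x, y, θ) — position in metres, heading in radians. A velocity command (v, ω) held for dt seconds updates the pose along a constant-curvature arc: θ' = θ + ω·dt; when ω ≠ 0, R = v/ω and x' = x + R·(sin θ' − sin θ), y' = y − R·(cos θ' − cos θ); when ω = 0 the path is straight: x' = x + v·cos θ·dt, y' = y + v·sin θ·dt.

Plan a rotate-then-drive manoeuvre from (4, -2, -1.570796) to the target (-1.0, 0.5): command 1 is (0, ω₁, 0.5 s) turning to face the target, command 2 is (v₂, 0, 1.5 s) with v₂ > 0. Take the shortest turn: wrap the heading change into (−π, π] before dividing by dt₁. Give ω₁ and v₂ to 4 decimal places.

ω₁ = -4.0689, v₂ = 3.7268

heading to target = atan2(0.5−-2, -1−4) = 2.6779
Δθ = wrap(2.6779 − -1.5708) = -2.0344; ω₁ = Δθ/dt₁ = -4.0689
distance = √((-1−4)² + (0.5−-2)²) = 5.5902; v₂ = distance/dt₂ = 3.7268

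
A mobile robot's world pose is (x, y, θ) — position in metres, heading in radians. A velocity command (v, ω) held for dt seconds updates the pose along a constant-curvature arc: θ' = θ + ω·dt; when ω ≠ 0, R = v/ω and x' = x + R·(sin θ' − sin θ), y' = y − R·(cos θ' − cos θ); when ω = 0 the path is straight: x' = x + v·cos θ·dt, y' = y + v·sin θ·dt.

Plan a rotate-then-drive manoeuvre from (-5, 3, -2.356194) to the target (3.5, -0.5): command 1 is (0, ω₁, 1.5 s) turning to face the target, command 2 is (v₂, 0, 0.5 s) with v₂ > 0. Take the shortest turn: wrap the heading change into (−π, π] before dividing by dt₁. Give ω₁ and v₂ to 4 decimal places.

ω₁ = 1.3104, v₂ = 18.3848

heading to target = atan2(-0.5−3, 3.5−-5) = -0.3906
Δθ = wrap(-0.3906 − -2.3562) = 1.9656; ω₁ = Δθ/dt₁ = 1.3104
distance = √((3.5−-5)² + (-0.5−3)²) = 9.1924; v₂ = distance/dt₂ = 18.3848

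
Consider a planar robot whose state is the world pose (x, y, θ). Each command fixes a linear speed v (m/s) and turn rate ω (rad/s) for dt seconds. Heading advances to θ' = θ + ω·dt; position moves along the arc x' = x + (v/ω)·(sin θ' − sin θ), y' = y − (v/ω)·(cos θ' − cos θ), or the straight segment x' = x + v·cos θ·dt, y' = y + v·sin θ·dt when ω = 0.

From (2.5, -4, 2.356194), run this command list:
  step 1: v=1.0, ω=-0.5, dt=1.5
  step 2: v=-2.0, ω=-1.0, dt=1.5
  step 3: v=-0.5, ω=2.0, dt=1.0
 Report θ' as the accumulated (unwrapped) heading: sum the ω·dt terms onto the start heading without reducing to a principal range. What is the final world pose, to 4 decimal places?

(-0.0598, -5.0922, 2.1062)

step 1: θ'=1.6062 (R=-2.0000) → pose (1.9155, -2.6566, 1.6062)
step 2: θ'=0.1062 (R=2.0000) → pose (0.1287, -4.7161, 0.1062)
step 3: θ'=2.1062 (R=-0.2500) → pose (-0.0598, -5.0922, 2.1062)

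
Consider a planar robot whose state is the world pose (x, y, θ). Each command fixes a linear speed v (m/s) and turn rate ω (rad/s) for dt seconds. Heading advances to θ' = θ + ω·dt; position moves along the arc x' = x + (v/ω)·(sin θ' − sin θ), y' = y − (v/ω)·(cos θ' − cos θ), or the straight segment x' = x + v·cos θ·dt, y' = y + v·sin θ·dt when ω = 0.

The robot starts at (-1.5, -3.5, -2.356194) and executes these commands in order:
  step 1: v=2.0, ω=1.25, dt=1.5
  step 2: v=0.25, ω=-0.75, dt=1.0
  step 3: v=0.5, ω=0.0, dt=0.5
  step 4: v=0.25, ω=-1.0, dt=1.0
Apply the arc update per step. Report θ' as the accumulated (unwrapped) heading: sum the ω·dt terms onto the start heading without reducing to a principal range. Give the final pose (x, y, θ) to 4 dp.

step 1: θ'=-0.4812 (R=1.6000) → pose (-1.1092, -6.0497, -0.4812)
step 2: θ'=-1.2312 (R=-0.3333) → pose (-0.9492, -6.2341, -1.2312)
step 3: θ'=-1.2312 (straight) → pose (-0.8659, -6.4698, -1.2312)
step 4: θ'=-2.2312 (R=-0.2500) → pose (-0.9042, -6.7065, -2.2312)

(-0.9042, -6.7065, -2.2312)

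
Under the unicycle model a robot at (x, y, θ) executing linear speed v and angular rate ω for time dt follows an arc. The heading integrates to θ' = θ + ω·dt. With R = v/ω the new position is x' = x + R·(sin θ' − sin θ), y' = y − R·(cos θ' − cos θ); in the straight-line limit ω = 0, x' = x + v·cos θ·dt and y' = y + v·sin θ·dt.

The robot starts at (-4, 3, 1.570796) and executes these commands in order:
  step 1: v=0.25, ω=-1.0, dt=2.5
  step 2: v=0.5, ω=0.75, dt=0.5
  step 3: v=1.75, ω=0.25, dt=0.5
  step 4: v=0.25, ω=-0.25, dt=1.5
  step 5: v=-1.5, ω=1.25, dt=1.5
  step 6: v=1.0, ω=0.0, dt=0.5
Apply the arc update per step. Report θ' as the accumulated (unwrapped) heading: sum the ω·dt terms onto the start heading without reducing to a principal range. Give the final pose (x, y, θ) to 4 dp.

(-3.9692, 2.5349, 1.0708)

step 1: θ'=-0.9292 (R=-0.2500) → pose (-3.5497, 3.1496, -0.9292)
step 2: θ'=-0.5542 (R=0.6667) → pose (-3.3665, 2.9817, -0.5542)
step 3: θ'=-0.4292 (R=7.0000) → pose (-2.5956, 2.5689, -0.4292)
step 4: θ'=-0.8042 (R=-1.0000) → pose (-2.2915, 2.3533, -0.8042)
step 5: θ'=1.0708 (R=-1.2000) → pose (-4.2089, 2.0962, 1.0708)
step 6: θ'=1.0708 (straight) → pose (-3.9692, 2.5349, 1.0708)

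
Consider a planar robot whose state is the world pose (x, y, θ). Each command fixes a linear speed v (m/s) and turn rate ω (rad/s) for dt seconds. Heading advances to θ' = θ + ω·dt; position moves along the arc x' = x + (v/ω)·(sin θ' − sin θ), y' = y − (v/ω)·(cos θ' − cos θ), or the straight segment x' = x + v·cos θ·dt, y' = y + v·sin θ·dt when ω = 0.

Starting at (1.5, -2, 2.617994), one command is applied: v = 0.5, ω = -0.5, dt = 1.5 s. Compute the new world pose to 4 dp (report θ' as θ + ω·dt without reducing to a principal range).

(1.0438, -1.4268, 1.8680)

θ' = 2.6180 + -0.5·1.5 = 1.8680
R = v/ω = 0.5/-0.5 = -1.0000
x' = 1.5 + -1.0000·(sin 1.8680 − sin 2.6180) = 1.0438
y' = -2 − -1.0000·(cos 1.8680 − cos 2.6180) = -1.4268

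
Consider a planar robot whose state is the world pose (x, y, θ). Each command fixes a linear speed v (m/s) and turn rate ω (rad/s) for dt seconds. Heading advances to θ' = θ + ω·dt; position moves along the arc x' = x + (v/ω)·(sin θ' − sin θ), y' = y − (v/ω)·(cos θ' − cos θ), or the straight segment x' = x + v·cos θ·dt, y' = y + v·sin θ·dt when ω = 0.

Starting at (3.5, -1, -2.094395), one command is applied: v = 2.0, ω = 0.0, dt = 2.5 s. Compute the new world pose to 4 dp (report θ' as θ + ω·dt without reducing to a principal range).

θ' = -2.0944 + 0.0·2.5 = -2.0944
ω = 0 → straight: x' = 3.5 + 2.0·cos(-2.0944)·2.5 = 1.0000
y' = -1 + 2.0·sin(-2.0944)·2.5 = -5.3301

(1.0000, -5.3301, -2.0944)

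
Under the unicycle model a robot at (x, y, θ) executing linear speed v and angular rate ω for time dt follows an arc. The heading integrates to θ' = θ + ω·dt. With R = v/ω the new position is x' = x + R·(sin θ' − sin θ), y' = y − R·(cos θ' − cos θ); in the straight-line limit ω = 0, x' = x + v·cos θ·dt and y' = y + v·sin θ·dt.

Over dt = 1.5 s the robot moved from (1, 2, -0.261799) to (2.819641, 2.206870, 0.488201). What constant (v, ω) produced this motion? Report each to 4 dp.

Δθ = 0.488201 − -0.261799 = 0.750000
ω = Δθ/dt = 0.750000/1.5 = 0.5000
R = Δx/(sin θ' − sin θ) = 2.5000
v = R·ω = 2.5000·0.5000 = 1.2500

v = 1.2500, ω = 0.5000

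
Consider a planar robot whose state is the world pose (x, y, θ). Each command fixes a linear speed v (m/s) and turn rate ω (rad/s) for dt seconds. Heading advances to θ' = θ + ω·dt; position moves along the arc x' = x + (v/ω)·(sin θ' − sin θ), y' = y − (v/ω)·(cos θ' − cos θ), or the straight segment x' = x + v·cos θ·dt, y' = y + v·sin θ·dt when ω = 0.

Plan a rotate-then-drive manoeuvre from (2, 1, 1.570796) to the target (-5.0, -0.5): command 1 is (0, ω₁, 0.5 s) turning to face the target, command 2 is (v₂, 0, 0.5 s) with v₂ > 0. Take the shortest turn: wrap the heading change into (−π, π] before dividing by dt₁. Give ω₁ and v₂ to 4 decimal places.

heading to target = atan2(-0.5−1, -5−2) = -2.9305
Δθ = wrap(-2.9305 − 1.5708) = 1.7819; ω₁ = Δθ/dt₁ = 3.5638
distance = √((-5−2)² + (-0.5−1)²) = 7.1589; v₂ = distance/dt₂ = 14.3178

ω₁ = 3.5638, v₂ = 14.3178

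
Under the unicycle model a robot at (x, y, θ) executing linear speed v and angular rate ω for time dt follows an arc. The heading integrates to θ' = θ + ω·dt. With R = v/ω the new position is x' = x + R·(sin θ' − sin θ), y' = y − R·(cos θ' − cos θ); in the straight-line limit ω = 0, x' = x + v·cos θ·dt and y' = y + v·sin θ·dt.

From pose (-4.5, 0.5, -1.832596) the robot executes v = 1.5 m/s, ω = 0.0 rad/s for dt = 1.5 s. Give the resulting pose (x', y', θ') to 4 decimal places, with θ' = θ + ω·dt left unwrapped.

θ' = -1.8326 + 0.0·1.5 = -1.8326
ω = 0 → straight: x' = -4.5 + 1.5·cos(-1.8326)·1.5 = -5.0823
y' = 0.5 + 1.5·sin(-1.8326)·1.5 = -1.6733

(-5.0823, -1.6733, -1.8326)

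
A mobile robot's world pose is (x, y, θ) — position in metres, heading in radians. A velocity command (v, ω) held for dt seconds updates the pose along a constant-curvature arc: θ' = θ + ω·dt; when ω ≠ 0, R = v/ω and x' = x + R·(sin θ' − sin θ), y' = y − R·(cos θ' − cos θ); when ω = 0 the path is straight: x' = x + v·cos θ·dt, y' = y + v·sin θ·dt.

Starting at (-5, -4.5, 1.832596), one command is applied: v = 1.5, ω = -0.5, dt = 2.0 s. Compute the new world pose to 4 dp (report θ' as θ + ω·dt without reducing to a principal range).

θ' = 1.8326 + -0.5·2.0 = 0.8326
R = v/ω = 1.5/-0.5 = -3.0000
x' = -5 + -3.0000·(sin 0.8326 − sin 1.8326) = -4.3213
y' = -4.5 − -3.0000·(cos 0.8326 − cos 1.8326) = -1.7047

(-4.3213, -1.7047, 0.8326)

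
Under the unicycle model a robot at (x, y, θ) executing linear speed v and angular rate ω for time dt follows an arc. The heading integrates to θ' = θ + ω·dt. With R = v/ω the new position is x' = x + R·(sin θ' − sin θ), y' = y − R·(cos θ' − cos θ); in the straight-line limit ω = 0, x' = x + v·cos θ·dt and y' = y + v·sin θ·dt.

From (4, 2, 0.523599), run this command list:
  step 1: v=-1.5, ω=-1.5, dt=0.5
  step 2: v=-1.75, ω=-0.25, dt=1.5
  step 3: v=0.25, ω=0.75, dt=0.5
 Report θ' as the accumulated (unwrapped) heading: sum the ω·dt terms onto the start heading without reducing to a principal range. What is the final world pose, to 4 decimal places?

(1.0000, 2.8911, -0.2264)

step 1: θ'=-0.2264 (R=1.0000) → pose (3.2755, 1.8915, -0.2264)
step 2: θ'=-0.6014 (R=7.0000) → pose (0.8862, 2.9411, -0.6014)
step 3: θ'=-0.2264 (R=0.3333) → pose (1.0000, 2.8911, -0.2264)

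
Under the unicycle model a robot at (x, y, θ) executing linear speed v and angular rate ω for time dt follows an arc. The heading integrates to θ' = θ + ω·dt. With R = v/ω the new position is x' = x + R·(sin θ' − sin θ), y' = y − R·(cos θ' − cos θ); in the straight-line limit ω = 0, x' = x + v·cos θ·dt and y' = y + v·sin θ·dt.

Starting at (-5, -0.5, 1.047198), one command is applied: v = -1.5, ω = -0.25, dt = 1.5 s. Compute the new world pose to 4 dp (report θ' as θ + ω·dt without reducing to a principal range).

θ' = 1.0472 + -0.25·1.5 = 0.6722
R = v/ω = -1.5/-0.25 = 6.0000
x' = -5 + 6.0000·(sin 0.6722 − sin 1.0472) = -6.4599
y' = -0.5 − 6.0000·(cos 0.6722 − cos 1.0472) = -2.1947

(-6.4599, -2.1947, 0.6722)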